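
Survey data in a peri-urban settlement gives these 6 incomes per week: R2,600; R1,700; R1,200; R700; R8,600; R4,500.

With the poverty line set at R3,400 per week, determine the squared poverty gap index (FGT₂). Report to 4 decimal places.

0.2258

Poor units: R700, R1,200, R1,700, R2,600 (q = 4 of N = 6).
Relative gaps: (3400−700)/3400 = 0.7941; (3400−1200)/3400 = 0.6471; (3400−1700)/3400 = 0.5000; (3400−2600)/3400 = 0.2353.
Squared: 0.6306; 0.4187; 0.2500; 0.0554.
Sum = 1.354671; P₂ = 1.354671 / 6 = 0.2258.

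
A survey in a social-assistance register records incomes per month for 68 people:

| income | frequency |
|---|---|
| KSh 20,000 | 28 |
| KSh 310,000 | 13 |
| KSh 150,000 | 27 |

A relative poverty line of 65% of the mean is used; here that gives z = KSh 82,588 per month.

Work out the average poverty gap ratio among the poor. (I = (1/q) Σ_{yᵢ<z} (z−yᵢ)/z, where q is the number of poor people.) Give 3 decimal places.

Poor units: 28×KSh 20,000 (q = 28 of N = 68).
Relative gaps: 0.7578 (×28); sum = 21.219354.
The income-gap ratio divides by q (the poor only): 21.219354 / 28 = 0.758.

0.758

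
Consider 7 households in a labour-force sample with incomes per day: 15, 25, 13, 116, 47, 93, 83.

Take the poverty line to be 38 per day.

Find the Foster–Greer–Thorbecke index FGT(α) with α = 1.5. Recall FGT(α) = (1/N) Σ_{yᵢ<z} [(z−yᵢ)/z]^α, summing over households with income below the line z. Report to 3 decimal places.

0.172

Incomes under z: 13, 15, 25 (q = 3 of N = 7).
Gap ratios (z−y)/z: (38−13)/38 = 0.6579; (38−15)/38 = 0.6053; (38−25)/38 = 0.3421.
Raised to α = 1.5: 0.53362; 0.47089; 0.20010.
Sum = 1.204606; FGT(1.5) = 1.204606 / 7 = 0.172.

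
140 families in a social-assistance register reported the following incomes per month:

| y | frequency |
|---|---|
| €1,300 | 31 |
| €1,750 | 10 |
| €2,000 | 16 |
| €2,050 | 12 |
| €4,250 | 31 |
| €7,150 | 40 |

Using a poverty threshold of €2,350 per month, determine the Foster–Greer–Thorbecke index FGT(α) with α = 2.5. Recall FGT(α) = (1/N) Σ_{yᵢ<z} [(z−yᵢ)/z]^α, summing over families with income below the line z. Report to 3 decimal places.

0.033

Below z: 31×€1,300, 10×€1,750, 16×€2,000, 12×€2,050 (q = 69 of N = 140).
Normalized shortfalls: (2350−1300)/2350 = 0.4468 (×31); (2350−1750)/2350 = 0.2553 (×10); (2350−2000)/2350 = 0.1489 (×16); (2350−2050)/2350 = 0.1277 (×12).
Raised to α = 2.5: 0.13345 (×31); 0.03294 (×10); 0.00856 (×16); 0.00582 (×12).
Sum = 4.673038; FGT(2.5) = 4.673038 / 140 = 0.033.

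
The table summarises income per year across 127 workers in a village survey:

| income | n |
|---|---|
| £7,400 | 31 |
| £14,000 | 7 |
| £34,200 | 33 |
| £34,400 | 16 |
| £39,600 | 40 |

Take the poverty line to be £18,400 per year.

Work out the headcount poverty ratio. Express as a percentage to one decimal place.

38 of the 127 workers have income below £18,400.
H = 38/127 = 29.9%.

29.9%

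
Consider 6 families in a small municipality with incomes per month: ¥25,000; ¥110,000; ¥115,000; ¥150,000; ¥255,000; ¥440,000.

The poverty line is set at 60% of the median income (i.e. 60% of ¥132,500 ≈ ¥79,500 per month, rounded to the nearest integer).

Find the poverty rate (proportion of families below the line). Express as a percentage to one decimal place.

16.7%

1 of the 6 families have income below ¥79,500.
H = 1/6 = 16.7%.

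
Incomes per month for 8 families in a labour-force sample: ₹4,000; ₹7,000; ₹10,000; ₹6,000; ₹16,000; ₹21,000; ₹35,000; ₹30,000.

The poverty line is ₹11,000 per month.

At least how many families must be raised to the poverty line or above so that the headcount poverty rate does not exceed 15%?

Currently q = 4 of N = 8 are below the line (H = 0.500).
A headcount ratio of at most 15% allows at most ⌊0.15 × 8⌋ = 1 poor families.
So at least 4 − 1 = 3 must be lifted.

3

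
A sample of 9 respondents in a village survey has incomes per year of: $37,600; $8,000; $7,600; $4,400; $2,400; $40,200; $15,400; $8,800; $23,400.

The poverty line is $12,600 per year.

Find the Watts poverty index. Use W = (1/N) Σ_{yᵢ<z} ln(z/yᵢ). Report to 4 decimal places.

Incomes under z: $2,400, $4,400, $7,600, $8,000, $8,800 (q = 5 of N = 9).
Log gaps: ln(12600/2400) = 1.6582; ln(12600/4400) = 1.0521; ln(12600/7600) = 0.5055; ln(12600/8000) = 0.4543; ln(12600/8800) = 0.3589.
W = 4.029069 / 9 = 0.4477.

0.4477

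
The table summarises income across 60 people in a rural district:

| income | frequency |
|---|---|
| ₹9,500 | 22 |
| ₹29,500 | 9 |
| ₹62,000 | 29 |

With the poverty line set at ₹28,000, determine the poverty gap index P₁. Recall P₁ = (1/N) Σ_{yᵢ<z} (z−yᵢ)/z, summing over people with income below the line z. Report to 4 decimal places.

Below the line: 22×₹9,500 (q = 22 of N = 60).
Normalized shortfalls: (28000−9500)/28000 = 0.6607 (×22).
Sum of shortfalls = 14.535714; P₁ averages over all N: 14.535714 / 60 = 0.2423.

0.2423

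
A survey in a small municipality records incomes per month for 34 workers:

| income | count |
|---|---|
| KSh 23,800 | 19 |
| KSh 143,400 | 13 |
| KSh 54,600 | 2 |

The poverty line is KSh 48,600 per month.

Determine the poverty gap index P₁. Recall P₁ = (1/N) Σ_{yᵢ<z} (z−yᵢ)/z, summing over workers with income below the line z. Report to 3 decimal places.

0.285

Below z: 19×KSh 23,800 (q = 19 of N = 34).
Gap ratios (z−y)/z: (48600−23800)/48600 = 0.5103 (×19).
Sum of shortfalls = 9.695473; P₁ averages over all N: 9.695473 / 34 = 0.285.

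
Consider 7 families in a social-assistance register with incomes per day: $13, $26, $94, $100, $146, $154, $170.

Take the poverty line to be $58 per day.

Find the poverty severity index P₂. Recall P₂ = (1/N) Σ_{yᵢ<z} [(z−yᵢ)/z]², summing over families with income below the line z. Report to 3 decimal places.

Below z: $13, $26 (q = 2 of N = 7).
Normalized shortfalls: (58−13)/58 = 0.7759; (58−26)/58 = 0.5517.
Squared: 0.6020; 0.3044.
Sum = 0.906361; P₂ = 0.906361 / 7 = 0.129.

0.129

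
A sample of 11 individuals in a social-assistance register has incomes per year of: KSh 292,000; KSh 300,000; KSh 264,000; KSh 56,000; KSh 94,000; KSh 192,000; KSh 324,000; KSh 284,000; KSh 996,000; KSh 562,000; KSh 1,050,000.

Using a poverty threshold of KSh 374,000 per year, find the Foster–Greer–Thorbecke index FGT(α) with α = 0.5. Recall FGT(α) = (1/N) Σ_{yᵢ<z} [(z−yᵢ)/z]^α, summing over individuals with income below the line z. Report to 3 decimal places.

Below z: KSh 56,000, KSh 94,000, KSh 192,000, KSh 264,000, KSh 284,000, KSh 292,000, KSh 300,000, KSh 324,000 (q = 8 of N = 11).
Relative gaps: (374000−56000)/374000 = 0.8503; (374000−94000)/374000 = 0.7487; (374000−192000)/374000 = 0.4866; (374000−264000)/374000 = 0.2941; (374000−284000)/374000 = 0.2406; (374000−292000)/374000 = 0.2193; (374000−300000)/374000 = 0.1979; (374000−324000)/374000 = 0.1337.
Raised to α = 0.5: 0.92210; 0.86525; 0.69759; 0.54233; 0.49055; 0.46824; 0.44482; 0.36564.
Sum = 4.796515; FGT(0.5) = 4.796515 / 11 = 0.436.

0.436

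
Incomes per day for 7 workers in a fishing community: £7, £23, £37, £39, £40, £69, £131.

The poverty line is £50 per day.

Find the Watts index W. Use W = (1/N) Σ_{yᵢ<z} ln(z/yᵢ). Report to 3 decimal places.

Incomes under z: £7, £23, £37, £39, £40 (q = 5 of N = 7).
Log gaps: ln(50/7) = 1.9661; ln(50/23) = 0.7765; ln(50/37) = 0.3011; ln(50/39) = 0.2485; ln(50/40) = 0.2231.
W = 3.515352 / 7 = 0.502.

0.502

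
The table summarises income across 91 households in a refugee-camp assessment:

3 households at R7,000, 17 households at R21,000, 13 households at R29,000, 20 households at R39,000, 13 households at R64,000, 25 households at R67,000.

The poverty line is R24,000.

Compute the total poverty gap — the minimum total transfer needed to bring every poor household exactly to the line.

Poor units: 3×R7,000, 17×R21,000 (q = 20 of N = 91).
Individual gaps: 3×(24000−7000) = 51000; 17×(24000−21000) = 51000.
Aggregate gap = R102,000.

R102,000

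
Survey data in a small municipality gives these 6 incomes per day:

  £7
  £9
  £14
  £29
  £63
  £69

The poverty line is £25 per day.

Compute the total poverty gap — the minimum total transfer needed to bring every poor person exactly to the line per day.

Below z: £7, £9, £14 (q = 3 of N = 6).
Individual gaps: 25−7 = 18; 25−9 = 16; 25−14 = 11.
Aggregate gap = £45.

£45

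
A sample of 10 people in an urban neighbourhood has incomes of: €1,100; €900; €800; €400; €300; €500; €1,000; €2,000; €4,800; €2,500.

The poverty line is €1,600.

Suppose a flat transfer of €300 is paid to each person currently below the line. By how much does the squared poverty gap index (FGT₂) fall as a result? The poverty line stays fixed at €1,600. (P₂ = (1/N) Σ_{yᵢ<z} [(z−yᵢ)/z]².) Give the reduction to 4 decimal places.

Before: below the line — €300, €400, €500, €800, €900, €1,000, €1,100; squared poverty gap index (FGT₂) = 0.237500.
After the €300 transfer: below the line — €600, €700, €800, €1,100, €1,200, €1,300, €1,400; squared poverty gap index (FGT₂) = 0.116797.
Reduction = 0.237500 − 0.116797 = 0.1207.

0.1207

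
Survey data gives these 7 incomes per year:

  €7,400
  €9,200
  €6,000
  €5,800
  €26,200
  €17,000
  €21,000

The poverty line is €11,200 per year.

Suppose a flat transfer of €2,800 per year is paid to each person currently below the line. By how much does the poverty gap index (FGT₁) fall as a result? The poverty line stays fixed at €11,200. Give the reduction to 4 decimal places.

0.1327

Before: below the line — €5,800, €6,000, €7,400, €9,200; poverty gap index (FGT₁) = 0.209184.
After the €2,800 transfer: below the line — €8,600, €8,800, €10,200; poverty gap index (FGT₁) = 0.076531.
Reduction = 0.209184 − 0.076531 = 0.1327.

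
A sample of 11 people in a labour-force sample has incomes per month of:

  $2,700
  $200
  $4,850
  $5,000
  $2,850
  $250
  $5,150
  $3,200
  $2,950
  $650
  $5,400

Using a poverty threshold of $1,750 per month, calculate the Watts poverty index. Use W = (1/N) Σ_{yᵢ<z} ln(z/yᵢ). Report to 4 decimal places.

Incomes under z: $200, $250, $650 (q = 3 of N = 11).
Log shortfalls: ln(1750/200) = 2.1691; ln(1750/250) = 1.9459; ln(1750/650) = 0.9904.
W = 5.105363 / 11 = 0.4641.

0.4641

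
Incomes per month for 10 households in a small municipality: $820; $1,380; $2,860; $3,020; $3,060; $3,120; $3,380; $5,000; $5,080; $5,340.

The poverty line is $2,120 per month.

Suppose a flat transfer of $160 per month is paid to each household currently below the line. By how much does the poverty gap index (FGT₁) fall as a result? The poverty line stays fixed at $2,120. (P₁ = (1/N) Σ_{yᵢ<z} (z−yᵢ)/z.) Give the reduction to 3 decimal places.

Before: below the line — $820, $1,380; poverty gap index (FGT₁) = 0.09623.
After the $160 transfer: below the line — $980, $1,540; poverty gap index (FGT₁) = 0.08113.
Reduction = 0.09623 − 0.08113 = 0.015.

0.015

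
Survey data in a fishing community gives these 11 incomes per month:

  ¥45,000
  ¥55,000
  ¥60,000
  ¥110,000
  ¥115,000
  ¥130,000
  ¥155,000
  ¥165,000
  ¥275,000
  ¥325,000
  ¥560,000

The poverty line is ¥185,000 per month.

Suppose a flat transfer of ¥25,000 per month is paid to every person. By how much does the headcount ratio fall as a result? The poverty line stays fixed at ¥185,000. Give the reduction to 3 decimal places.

0.091

Before: below the line — ¥45,000, ¥55,000, ¥60,000, ¥110,000, ¥115,000, ¥130,000, ¥155,000, ¥165,000; headcount ratio = 0.72727.
After the ¥25,000 transfer: below the line — ¥70,000, ¥80,000, ¥85,000, ¥135,000, ¥140,000, ¥155,000, ¥180,000; headcount ratio = 0.63636.
Reduction = 0.72727 − 0.63636 = 0.091.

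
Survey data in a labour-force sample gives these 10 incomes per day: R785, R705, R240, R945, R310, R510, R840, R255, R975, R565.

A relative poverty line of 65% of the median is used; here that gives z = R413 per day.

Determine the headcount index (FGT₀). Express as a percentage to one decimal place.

30.0%

3 of the 10 individuals have income below R413.
H = 3/10 = 30.0%.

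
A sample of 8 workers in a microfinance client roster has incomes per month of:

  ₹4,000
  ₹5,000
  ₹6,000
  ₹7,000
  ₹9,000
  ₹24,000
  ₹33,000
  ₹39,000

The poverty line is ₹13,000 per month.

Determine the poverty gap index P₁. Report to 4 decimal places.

Below the line: ₹4,000, ₹5,000, ₹6,000, ₹7,000, ₹9,000 (q = 5 of N = 8).
Shortfall ratios: (13000−4000)/13000 = 0.6923; (13000−5000)/13000 = 0.6154; (13000−6000)/13000 = 0.5385; (13000−7000)/13000 = 0.4615; (13000−9000)/13000 = 0.3077.
Σ = 2.615385. Dividing by the full population N = 8 gives P₁ = 0.3269.

0.3269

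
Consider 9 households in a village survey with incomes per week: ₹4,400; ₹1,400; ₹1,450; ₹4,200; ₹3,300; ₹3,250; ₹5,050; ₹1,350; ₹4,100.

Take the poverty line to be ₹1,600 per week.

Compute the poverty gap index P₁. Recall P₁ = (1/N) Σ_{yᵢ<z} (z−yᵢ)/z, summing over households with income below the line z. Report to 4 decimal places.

0.0417

Incomes under z: ₹1,350, ₹1,400, ₹1,450 (q = 3 of N = 9).
Shortfall ratios: (1600−1350)/1600 = 0.1562; (1600−1400)/1600 = 0.1250; (1600−1450)/1600 = 0.0938.
Sum of shortfalls = 0.375000; P₁ averages over all N: 0.375000 / 9 = 0.0417.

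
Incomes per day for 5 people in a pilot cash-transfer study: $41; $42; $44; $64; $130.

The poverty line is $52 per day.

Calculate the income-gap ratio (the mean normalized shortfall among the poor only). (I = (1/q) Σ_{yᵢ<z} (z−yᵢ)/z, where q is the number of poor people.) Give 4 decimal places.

0.1859

Below z: $41, $42, $44 (q = 3 of N = 5).
Shortfall ratios (z−y)/z: 0.2115, 0.1923, 0.1538; sum = 0.557692.
I averages over the q = 3 poor units only: 0.557692 / 3 = 0.1859.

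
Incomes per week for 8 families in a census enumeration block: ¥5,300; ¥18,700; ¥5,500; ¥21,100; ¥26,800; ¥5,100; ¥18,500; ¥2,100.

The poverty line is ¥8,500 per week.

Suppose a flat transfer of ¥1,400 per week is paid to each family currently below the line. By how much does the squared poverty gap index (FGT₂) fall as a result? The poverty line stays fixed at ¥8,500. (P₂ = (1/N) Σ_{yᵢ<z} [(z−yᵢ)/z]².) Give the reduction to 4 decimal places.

Before: below the line — ¥2,100, ¥5,100, ¥5,300, ¥5,500; squared poverty gap index (FGT₂) = 0.124152.
After the ¥1,400 transfer: below the line — ¥3,500, ¥6,500, ¥6,700, ¥6,900; squared poverty gap index (FGT₂) = 0.060208.
Reduction = 0.124152 − 0.060208 = 0.0639.

0.0639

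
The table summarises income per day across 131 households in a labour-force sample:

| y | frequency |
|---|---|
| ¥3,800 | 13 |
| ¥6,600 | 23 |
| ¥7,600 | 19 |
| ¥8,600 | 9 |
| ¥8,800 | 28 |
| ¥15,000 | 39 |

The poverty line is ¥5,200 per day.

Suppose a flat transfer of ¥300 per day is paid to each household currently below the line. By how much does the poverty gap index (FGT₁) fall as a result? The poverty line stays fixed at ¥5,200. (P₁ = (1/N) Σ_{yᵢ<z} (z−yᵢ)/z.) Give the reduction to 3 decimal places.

0.006

Before: below the line — 13×¥3,800; poverty gap index (FGT₁) = 0.02672.
After the ¥300 transfer: below the line — 13×¥4,100; poverty gap index (FGT₁) = 0.02099.
Reduction = 0.02672 − 0.02099 = 0.006.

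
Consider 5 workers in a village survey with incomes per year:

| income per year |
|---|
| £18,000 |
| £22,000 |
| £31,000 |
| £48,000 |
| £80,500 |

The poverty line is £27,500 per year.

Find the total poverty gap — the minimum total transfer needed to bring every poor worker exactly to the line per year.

£15,000

Incomes under z: £18,000, £22,000 (q = 2 of N = 5).
Individual gaps: 27500−18000 = 9500; 27500−22000 = 5500.
Aggregate gap = £15,000.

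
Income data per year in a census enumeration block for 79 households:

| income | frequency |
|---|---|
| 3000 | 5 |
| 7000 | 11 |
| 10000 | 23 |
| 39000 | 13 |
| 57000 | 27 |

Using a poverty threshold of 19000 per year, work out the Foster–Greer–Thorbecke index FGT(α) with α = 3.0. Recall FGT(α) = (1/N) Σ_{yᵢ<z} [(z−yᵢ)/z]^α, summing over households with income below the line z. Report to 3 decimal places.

0.104

Below z: 5×3000, 11×7000, 23×10000 (q = 39 of N = 79).
Relative gaps: (19000−3000)/19000 = 0.8421 (×5); (19000−7000)/19000 = 0.6316 (×11); (19000−10000)/19000 = 0.4737 (×23).
Raised to α = 3.0: 0.59717 (×5); 0.25193 (×11); 0.10628 (×23).
Sum = 8.201633; FGT(3.0) = 8.201633 / 79 = 0.104.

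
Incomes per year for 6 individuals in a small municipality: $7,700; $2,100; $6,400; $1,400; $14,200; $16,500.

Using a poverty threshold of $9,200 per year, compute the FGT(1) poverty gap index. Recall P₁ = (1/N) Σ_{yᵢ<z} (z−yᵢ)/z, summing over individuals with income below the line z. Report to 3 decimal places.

Below the line: $1,400, $2,100, $6,400, $7,700 (q = 4 of N = 6).
Relative gaps: (9200−1400)/9200 = 0.8478; (9200−2100)/9200 = 0.7717; (9200−6400)/9200 = 0.3043; (9200−7700)/9200 = 0.1630.
Sum of shortfalls = 2.086957; P₁ averages over all N: 2.086957 / 6 = 0.348.

0.348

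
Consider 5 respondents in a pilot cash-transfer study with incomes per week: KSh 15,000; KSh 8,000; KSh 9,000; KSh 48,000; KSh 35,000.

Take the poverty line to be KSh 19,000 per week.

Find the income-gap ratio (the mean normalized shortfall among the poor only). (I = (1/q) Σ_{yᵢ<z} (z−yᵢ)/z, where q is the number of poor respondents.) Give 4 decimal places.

Below the line: KSh 8,000, KSh 9,000, KSh 15,000 (q = 3 of N = 5).
Shortfall ratios (z−y)/z: 0.5789, 0.5263, 0.2105; sum = 1.315789.
I averages over the q = 3 poor units only: 1.315789 / 3 = 0.4386.

0.4386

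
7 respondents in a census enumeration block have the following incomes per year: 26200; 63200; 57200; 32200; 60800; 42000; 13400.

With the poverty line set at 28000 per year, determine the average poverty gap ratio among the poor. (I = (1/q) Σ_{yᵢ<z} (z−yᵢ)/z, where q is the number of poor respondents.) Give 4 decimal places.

Below the line: 13400, 26200 (q = 2 of N = 7).
Shortfall ratios (z−y)/z: 0.5214, 0.0643; sum = 0.585714.
The income-gap ratio divides by q (the poor only): 0.585714 / 2 = 0.2929.

0.2929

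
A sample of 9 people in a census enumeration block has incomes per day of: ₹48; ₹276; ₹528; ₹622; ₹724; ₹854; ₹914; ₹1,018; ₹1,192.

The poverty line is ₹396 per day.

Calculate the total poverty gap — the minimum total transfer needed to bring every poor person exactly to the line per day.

Below the line: ₹48, ₹276 (q = 2 of N = 9).
Individual gaps: 396−48 = 348; 396−276 = 120.
Aggregate gap = ₹468.

₹468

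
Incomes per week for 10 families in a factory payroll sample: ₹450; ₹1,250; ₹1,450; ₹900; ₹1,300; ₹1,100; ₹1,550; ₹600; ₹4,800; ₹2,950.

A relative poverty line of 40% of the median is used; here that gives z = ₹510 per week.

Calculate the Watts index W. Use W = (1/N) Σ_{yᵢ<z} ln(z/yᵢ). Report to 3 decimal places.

0.013

Below the line: ₹450 (q = 1 of N = 10).
ln(z/y) terms: ln(510/450) = 0.1252.
W = 0.125163 / 10 = 0.013.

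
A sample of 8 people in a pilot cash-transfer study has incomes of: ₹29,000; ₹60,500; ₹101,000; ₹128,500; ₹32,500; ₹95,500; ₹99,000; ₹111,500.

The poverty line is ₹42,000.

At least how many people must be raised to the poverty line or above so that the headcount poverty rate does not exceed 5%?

2 of the 8 people are poor, so H = 2/8 = 0.250.
A headcount ratio of at most 5% allows at most ⌊0.05 × 8⌋ = 0 poor people.
So at least 2 − 0 = 2 must be lifted.

2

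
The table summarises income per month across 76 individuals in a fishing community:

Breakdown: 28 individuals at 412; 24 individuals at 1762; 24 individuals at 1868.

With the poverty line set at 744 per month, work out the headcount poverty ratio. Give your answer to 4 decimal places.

0.3684

28 of the 76 individuals have income below 744.
H = 28/76 = 0.3684.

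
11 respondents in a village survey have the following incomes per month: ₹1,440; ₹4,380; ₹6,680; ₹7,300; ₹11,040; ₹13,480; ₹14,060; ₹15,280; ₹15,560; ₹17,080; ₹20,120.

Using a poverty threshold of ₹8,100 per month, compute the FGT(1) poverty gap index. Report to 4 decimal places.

0.1414

Below the line: ₹1,440, ₹4,380, ₹6,680, ₹7,300 (q = 4 of N = 11).
Gap ratios (z−y)/z: (8100−1440)/8100 = 0.8222; (8100−4380)/8100 = 0.4593; (8100−6680)/8100 = 0.1753; (8100−7300)/8100 = 0.0988.
Sum of shortfalls = 1.555556; P₁ averages over all N: 1.555556 / 11 = 0.1414.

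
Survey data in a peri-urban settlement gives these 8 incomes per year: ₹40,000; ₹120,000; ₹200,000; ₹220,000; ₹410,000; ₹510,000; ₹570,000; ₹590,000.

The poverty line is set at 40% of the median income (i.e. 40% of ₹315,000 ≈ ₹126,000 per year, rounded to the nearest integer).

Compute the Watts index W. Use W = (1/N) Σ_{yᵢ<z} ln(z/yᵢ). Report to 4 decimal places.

0.1495

Below the line: ₹40,000, ₹120,000 (q = 2 of N = 8).
ln(z/y) terms: ln(126000/40000) = 1.1474; ln(126000/120000) = 0.0488.
W = 1.196193 / 8 = 0.1495.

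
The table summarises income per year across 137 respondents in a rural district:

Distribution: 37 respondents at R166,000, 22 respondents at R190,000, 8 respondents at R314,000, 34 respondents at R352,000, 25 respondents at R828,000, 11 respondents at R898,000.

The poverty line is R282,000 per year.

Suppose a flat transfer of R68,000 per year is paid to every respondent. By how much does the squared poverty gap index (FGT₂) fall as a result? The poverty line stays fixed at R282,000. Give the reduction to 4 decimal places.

Before: below the line — 37×R166,000, 22×R190,000; squared poverty gap index (FGT₂) = 0.062790.
After the R68,000 transfer: below the line — 37×R234,000, 22×R258,000; squared poverty gap index (FGT₂) = 0.008988.
Reduction = 0.062790 − 0.008988 = 0.0538.

0.0538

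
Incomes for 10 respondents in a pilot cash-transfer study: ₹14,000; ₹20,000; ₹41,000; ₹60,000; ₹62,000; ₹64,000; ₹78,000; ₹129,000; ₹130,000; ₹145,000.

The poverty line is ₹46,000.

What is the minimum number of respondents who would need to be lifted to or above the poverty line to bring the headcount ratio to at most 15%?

Currently q = 3 of N = 10 are below the line (H = 0.300).
A headcount ratio of at most 15% allows at most ⌊0.15 × 10⌋ = 1 poor respondents.
So at least 3 − 1 = 2 must be lifted.

2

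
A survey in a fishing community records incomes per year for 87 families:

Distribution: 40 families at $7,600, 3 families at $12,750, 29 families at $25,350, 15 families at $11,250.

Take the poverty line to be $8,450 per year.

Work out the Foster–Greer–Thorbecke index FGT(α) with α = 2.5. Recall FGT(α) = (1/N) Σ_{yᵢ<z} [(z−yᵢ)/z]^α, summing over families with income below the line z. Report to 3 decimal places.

Below z: 40×$7,600 (q = 40 of N = 87).
Relative gaps: (8450−7600)/8450 = 0.1006 (×40).
Raised to α = 2.5: 0.00321 (×40).
Sum = 0.128371; FGT(2.5) = 0.128371 / 87 = 0.001.

0.001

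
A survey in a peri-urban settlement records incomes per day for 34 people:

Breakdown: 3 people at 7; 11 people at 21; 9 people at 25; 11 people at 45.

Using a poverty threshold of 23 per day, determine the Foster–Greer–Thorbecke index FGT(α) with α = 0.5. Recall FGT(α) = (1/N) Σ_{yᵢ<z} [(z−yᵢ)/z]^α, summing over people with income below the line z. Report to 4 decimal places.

0.1690

Below the line: 3×7, 11×21 (q = 14 of N = 34).
Normalized shortfalls: (23−7)/23 = 0.6957 (×3); (23−21)/23 = 0.0870 (×11).
Raised to α = 0.5: 0.83406 (×3); 0.29488 (×11).
Sum = 5.745896; FGT(0.5) = 5.745896 / 34 = 0.1690.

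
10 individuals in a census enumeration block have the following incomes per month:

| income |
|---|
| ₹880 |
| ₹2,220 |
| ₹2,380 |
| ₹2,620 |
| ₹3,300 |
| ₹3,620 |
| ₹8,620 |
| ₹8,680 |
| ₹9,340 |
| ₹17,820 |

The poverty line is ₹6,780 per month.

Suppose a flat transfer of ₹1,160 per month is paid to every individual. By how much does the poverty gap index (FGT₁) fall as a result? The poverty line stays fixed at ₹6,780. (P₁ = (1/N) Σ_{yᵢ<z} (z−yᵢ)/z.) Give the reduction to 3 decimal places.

0.103

Before: below the line — ₹880, ₹2,220, ₹2,380, ₹2,620, ₹3,300, ₹3,620; poverty gap index (FGT₁) = 0.37847.
After the ₹1,160 transfer: below the line — ₹2,040, ₹3,380, ₹3,540, ₹3,780, ₹4,460, ₹4,780; poverty gap index (FGT₁) = 0.27581.
Reduction = 0.37847 − 0.27581 = 0.103.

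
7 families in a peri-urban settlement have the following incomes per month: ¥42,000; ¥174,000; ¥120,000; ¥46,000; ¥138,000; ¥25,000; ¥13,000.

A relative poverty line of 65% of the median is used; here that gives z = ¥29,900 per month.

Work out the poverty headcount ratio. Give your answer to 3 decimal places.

2 of the 7 families have income below ¥29,900.
H = 2/7 = 0.286.

0.286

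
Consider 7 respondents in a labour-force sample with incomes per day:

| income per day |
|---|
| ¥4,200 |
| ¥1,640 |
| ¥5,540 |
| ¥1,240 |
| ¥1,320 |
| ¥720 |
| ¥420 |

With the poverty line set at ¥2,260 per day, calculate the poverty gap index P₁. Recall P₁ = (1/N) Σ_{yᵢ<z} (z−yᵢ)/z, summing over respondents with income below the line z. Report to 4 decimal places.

0.3767

Below the line: ¥420, ¥720, ¥1,240, ¥1,320, ¥1,640 (q = 5 of N = 7).
Relative gaps: (2260−420)/2260 = 0.8142; (2260−720)/2260 = 0.6814; (2260−1240)/2260 = 0.4513; (2260−1320)/2260 = 0.4159; (2260−1640)/2260 = 0.2743.
Σ = 2.637168. Dividing by the full population N = 7 gives P₁ = 0.3767.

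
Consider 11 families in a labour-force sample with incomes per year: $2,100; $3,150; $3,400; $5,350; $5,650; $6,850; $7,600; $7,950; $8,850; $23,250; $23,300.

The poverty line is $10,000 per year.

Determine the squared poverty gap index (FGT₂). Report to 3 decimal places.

Incomes under z: $2,100, $3,150, $3,400, $5,350, $5,650, $6,850, $7,600, $7,950, $8,850 (q = 9 of N = 11).
Shortfall ratios: (10000−2100)/10000 = 0.7900; (10000−3150)/10000 = 0.6850; (10000−3400)/10000 = 0.6600; (10000−5350)/10000 = 0.4650; (10000−5650)/10000 = 0.4350; (10000−6850)/10000 = 0.3150; (10000−7600)/10000 = 0.2400; (10000−7950)/10000 = 0.2050; (10000−8850)/10000 = 0.1150.
Squared: 0.6241; 0.4692; 0.4356; 0.2162; 0.1892; 0.0992; 0.0576; 0.0420; 0.0132.
Sum = 2.146450; P₂ = 2.146450 / 11 = 0.195.

0.195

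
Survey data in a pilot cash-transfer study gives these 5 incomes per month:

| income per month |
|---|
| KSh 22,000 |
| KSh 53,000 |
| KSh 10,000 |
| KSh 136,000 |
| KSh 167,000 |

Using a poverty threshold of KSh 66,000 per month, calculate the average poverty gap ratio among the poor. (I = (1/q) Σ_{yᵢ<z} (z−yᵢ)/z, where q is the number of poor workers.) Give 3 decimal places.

0.571

Below the line: KSh 10,000, KSh 22,000, KSh 53,000 (q = 3 of N = 5).
Relative gaps: 0.8485, 0.6667, 0.1970; sum = 1.712121.
The income-gap ratio divides by q (the poor only): 1.712121 / 3 = 0.571.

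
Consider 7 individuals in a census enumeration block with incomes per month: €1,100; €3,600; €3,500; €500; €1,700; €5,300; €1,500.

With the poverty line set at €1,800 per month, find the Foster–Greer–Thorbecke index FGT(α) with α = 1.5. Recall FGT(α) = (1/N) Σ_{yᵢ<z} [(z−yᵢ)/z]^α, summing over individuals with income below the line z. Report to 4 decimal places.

Poor units: €500, €1,100, €1,500, €1,700 (q = 4 of N = 7).
Gap ratios (z−y)/z: (1800−500)/1800 = 0.7222; (1800−1100)/1800 = 0.3889; (1800−1500)/1800 = 0.1667; (1800−1700)/1800 = 0.0556.
Raised to α = 1.5: 0.61377; 0.24251; 0.06804; 0.01309.
Sum = 0.937422; FGT(1.5) = 0.937422 / 7 = 0.1339.

0.1339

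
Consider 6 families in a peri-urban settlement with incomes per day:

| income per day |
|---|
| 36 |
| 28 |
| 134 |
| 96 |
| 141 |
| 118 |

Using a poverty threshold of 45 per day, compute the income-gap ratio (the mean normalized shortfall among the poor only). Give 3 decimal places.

0.289

Incomes under z: 28, 36 (q = 2 of N = 6).
Relative gaps: 0.3778, 0.2000; sum = 0.577778.
The income-gap ratio divides by q (the poor only): 0.577778 / 2 = 0.289.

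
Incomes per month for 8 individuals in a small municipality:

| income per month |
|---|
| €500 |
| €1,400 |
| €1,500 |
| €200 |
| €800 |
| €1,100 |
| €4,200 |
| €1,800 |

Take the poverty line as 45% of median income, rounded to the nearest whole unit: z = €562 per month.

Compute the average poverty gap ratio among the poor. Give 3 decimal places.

Below the line: €200, €500 (q = 2 of N = 8).
Shortfall ratios (z−y)/z: 0.6441, 0.1103; sum = 0.754448.
I averages over the q = 2 poor units only: 0.754448 / 2 = 0.377.

0.377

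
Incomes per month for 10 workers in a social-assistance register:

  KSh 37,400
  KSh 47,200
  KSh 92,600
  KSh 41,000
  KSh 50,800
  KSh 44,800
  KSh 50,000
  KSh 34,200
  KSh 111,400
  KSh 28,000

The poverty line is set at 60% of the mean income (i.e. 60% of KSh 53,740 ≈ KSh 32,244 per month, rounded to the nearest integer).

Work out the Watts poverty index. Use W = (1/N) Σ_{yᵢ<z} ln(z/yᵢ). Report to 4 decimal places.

Incomes under z: KSh 28,000 (q = 1 of N = 10).
Log shortfalls: ln(32244/28000) = 0.1411.
W = 0.141127 / 10 = 0.0141.

0.0141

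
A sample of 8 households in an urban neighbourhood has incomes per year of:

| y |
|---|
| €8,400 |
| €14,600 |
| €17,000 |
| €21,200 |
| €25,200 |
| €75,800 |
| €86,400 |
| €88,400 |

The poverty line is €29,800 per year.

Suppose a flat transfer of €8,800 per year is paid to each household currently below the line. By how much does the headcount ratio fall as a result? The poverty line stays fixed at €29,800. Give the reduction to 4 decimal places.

Before: below the line — €8,400, €14,600, €17,000, €21,200, €25,200; headcount ratio = 0.625000.
After the €8,800 transfer: below the line — €17,200, €23,400, €25,800; headcount ratio = 0.375000.
Reduction = 0.625000 − 0.375000 = 0.2500.

0.2500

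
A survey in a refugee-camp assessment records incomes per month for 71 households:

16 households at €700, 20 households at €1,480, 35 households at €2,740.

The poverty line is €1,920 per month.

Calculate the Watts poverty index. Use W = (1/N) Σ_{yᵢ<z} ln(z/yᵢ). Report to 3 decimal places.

0.301

Incomes under z: 16×€700, 20×€1,480 (q = 36 of N = 71).
ln(z/y) terms: ln(1920/700) = 1.0090 (×16); ln(1920/1480) = 0.2603 (×20).
W = 21.349664 / 71 = 0.301.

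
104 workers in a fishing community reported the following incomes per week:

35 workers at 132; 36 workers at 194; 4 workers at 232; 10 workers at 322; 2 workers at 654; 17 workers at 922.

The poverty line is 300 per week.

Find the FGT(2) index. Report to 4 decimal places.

0.1507

Below the line: 35×132, 36×194, 4×232 (q = 75 of N = 104).
Shortfall ratios: (300−132)/300 = 0.5600 (×35); (300−194)/300 = 0.3533 (×36); (300−232)/300 = 0.2267 (×4).
Squared: 0.3136 (×35); 0.1248 (×36); 0.0514 (×4).
Sum = 15.675911; P₂ = 15.675911 / 104 = 0.1507.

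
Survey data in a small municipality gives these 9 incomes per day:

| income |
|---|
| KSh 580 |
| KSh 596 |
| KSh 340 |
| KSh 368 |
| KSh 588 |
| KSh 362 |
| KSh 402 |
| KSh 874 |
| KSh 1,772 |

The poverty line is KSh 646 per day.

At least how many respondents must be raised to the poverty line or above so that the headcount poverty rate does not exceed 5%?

7

Currently q = 7 of N = 9 are below the line (H = 0.778).
A headcount ratio of at most 5% allows at most ⌊0.05 × 9⌋ = 0 poor respondents.
So at least 7 − 0 = 7 must be lifted.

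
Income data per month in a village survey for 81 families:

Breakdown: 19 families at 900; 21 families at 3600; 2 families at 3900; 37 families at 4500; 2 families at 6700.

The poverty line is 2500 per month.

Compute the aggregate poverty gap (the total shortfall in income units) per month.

30400

Incomes under z: 19×900 (q = 19 of N = 81).
Individual gaps: 19×(2500−900) = 30400.
Aggregate gap = 30400.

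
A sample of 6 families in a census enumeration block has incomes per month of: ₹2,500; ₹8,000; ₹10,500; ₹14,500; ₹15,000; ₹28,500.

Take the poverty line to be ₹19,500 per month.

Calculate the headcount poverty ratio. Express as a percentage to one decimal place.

5 of the 6 families have income below ₹19,500.
H = 5/6 = 83.3%.

83.3%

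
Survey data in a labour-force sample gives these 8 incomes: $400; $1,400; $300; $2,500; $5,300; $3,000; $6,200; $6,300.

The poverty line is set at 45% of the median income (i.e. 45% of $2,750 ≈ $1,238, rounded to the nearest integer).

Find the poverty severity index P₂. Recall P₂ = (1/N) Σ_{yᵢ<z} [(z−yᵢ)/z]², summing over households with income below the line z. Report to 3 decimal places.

Poor units: $300, $400 (q = 2 of N = 8).
Relative gaps: (1238−300)/1238 = 0.7577; (1238−400)/1238 = 0.6769.
Squared: 0.5741; 0.4582.
Sum = 1.032261; P₂ = 1.032261 / 8 = 0.129.

0.129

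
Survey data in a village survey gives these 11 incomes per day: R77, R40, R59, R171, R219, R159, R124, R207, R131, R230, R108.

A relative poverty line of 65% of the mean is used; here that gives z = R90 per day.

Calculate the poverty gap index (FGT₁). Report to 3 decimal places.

Poor units: R40, R59, R77 (q = 3 of N = 11).
Normalized shortfalls: (90−40)/90 = 0.5556; (90−59)/90 = 0.3444; (90−77)/90 = 0.1444.
Sum of shortfalls = 1.044444; P₁ averages over all N: 1.044444 / 11 = 0.095.

0.095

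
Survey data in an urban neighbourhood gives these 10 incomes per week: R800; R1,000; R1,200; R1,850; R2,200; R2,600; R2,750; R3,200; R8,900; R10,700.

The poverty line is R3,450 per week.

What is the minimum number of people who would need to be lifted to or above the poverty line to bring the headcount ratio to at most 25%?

6

Currently q = 8 of N = 10 are below the line (H = 0.800).
A headcount ratio of at most 25% allows at most ⌊0.25 × 10⌋ = 2 poor people.
So at least 8 − 2 = 6 must be lifted.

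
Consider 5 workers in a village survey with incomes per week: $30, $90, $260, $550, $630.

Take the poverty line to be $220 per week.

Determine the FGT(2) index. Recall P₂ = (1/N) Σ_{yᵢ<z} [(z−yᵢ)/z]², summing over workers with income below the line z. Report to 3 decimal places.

0.219

Incomes under z: $30, $90 (q = 2 of N = 5).
Shortfall ratios: (220−30)/220 = 0.8636; (220−90)/220 = 0.5909.
Squared: 0.7459; 0.3492.
Sum = 1.095041; P₂ = 1.095041 / 5 = 0.219.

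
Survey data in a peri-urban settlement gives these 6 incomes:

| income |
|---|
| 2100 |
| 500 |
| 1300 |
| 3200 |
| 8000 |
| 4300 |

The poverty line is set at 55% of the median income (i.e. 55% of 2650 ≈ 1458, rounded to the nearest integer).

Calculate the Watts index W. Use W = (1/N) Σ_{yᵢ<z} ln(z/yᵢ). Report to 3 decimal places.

0.197

Incomes under z: 500, 1300 (q = 2 of N = 6).
Log shortfalls: ln(1458/500) = 1.0702; ln(1458/1300) = 0.1147.
W = 1.184914 / 6 = 0.197.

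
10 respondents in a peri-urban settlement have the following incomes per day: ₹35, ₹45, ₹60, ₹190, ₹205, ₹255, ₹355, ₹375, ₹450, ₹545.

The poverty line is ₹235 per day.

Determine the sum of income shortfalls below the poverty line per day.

Below the line: ₹35, ₹45, ₹60, ₹190, ₹205 (q = 5 of N = 10).
Individual gaps: 235−35 = 200; 235−45 = 190; 235−60 = 175; 235−190 = 45; 235−205 = 30.
Aggregate gap = ₹640.

₹640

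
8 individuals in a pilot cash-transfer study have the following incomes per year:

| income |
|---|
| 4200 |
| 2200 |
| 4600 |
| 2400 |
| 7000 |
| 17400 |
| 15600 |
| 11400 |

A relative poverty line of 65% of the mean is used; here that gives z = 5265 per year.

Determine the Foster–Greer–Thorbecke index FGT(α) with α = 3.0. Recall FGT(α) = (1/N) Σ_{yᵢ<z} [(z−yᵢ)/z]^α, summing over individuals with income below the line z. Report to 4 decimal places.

Poor units: 2200, 2400, 4200, 4600 (q = 4 of N = 8).
Shortfall ratios: (5265−2200)/5265 = 0.5821; (5265−2400)/5265 = 0.5442; (5265−4200)/5265 = 0.2023; (5265−4600)/5265 = 0.1263.
Raised to α = 3.0: 0.19729; 0.16113; 0.00828; 0.00201.
Sum = 0.368708; FGT(3.0) = 0.368708 / 8 = 0.0461.

0.0461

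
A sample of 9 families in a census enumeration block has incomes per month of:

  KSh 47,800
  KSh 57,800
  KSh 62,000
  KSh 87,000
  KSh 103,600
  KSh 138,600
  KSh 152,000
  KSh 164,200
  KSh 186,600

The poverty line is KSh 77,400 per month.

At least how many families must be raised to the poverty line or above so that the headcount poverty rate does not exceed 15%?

3 of the 9 families are poor, so H = 3/9 = 0.333.
A headcount ratio of at most 15% allows at most ⌊0.15 × 9⌋ = 1 poor families.
So at least 3 − 1 = 2 must be lifted.

2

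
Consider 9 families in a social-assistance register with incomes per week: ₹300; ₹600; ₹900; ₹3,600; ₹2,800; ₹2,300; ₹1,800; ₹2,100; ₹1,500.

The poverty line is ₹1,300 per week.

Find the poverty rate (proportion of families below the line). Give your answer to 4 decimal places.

0.3333

3 of the 9 families have income below ₹1,300.
H = 3/9 = 0.3333.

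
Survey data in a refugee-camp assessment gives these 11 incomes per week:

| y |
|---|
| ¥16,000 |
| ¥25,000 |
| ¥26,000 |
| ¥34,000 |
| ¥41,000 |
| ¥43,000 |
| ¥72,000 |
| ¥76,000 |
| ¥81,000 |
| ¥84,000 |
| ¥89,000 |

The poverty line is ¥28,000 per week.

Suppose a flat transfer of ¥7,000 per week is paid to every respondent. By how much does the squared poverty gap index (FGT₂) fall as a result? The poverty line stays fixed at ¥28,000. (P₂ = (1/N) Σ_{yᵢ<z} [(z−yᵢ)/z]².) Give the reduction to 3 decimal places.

Before: below the line — ¥16,000, ¥25,000, ¥26,000; squared poverty gap index (FGT₂) = 0.01821.
After the ¥7,000 transfer: below the line — ¥23,000; squared poverty gap index (FGT₂) = 0.00290.
Reduction = 0.01821 − 0.00290 = 0.015.

0.015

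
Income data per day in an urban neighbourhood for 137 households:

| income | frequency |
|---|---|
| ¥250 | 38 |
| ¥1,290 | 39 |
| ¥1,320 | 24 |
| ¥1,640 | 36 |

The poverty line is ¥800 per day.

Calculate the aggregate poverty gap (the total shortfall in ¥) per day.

Below z: 38×¥250 (q = 38 of N = 137).
Individual gaps: 38×(800−250) = 20900.
Aggregate gap = ¥20,900.

¥20,900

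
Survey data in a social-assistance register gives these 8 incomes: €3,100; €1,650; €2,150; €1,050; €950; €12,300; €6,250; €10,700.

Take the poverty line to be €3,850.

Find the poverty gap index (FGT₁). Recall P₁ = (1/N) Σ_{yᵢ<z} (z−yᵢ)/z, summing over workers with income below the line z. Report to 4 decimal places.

Poor units: €950, €1,050, €1,650, €2,150, €3,100 (q = 5 of N = 8).
Relative gaps: (3850−950)/3850 = 0.7532; (3850−1050)/3850 = 0.7273; (3850−1650)/3850 = 0.5714; (3850−2150)/3850 = 0.4416; (3850−3100)/3850 = 0.1948.
Sum of shortfalls = 2.688312; P₁ averages over all N: 2.688312 / 8 = 0.3360.

0.3360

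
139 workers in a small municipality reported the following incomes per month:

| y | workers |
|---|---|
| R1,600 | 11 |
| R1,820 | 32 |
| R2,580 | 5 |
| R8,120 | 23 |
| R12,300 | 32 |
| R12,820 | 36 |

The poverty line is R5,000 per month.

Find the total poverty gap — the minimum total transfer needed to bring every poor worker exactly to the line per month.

Poor units: 11×R1,600, 32×R1,820, 5×R2,580 (q = 48 of N = 139).
Individual gaps: 11×(5000−1600) = 37400; 32×(5000−1820) = 101760; 5×(5000−2580) = 12100.
Aggregate gap = R151,260.

R151,260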